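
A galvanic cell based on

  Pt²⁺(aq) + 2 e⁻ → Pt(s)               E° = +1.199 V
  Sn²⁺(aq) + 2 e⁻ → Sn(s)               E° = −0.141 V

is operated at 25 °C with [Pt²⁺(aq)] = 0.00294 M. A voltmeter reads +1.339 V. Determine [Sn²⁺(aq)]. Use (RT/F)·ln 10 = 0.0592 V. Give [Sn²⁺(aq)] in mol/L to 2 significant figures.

0.0032 M

Pt²⁺/Pt is the cathode (higher E°); E°cell = +1.199 − (−0.141) = +1.340 V with n = 2.
Rearranging E = E° − (0.0592/n)·log Q gives log Q = 2(+1.340 − (+1.339))/0.0592 = 0.034.
Balancing electrons gives Pt²⁺(aq) + Sn(s) → Pt(s) + Sn²⁺(aq); thus Q = [Sn²⁺(aq)] / [Pt²⁺(aq)].
Isolating [Sn²⁺(aq)] in Q = 10^{0.034} yields log [Sn²⁺(aq)] = −2.498, i.e. 0.0032 M.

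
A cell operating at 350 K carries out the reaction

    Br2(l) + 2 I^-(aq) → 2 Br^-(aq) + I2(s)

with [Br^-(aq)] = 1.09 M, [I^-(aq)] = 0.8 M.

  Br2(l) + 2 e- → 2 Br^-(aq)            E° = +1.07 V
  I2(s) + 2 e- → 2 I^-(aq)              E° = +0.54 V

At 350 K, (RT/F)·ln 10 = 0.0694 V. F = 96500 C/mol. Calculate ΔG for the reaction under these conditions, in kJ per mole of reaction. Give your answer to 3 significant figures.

The standard cell potential is +1.07 − (+0.54) = +0.53 V, with n = 2 electrons in the balanced equation.
Q = [Br^-(aq)]^2 / [I^-(aq)]^2 = 1.86, so log Q = 0.269 and E = +0.53 − (0.0694/2)(0.269) = +0.5207 V.
Then ΔG = −nFE = −2 × 96500 × +0.5207 J/mol = −100 kJ/mol.

−100 kJ/mol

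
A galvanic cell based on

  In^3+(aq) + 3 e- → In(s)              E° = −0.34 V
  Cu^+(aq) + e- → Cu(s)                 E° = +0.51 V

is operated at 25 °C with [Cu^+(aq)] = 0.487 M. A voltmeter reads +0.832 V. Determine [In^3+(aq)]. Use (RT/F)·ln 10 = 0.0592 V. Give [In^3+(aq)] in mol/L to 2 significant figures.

Cu⁺/Cu is the cathode (higher E°); E°cell = +0.51 − (−0.34) = +0.85 V with n = 3.
Rearranging E = E° − (0.0592/n)·log Q gives log Q = 3(+0.85 − (+0.832))/0.0592 = 0.912.
The balanced reaction is 3 Cu^+(aq) + In(s) → 3 Cu(s) + In^3+(aq), so Q = [In^3+(aq)] / [Cu^+(aq)]^3.
Isolating [In^3+(aq)] in Q = 10^{0.912} yields log [In^3+(aq)] = −0.025, i.e. 0.94 M.

0.94 M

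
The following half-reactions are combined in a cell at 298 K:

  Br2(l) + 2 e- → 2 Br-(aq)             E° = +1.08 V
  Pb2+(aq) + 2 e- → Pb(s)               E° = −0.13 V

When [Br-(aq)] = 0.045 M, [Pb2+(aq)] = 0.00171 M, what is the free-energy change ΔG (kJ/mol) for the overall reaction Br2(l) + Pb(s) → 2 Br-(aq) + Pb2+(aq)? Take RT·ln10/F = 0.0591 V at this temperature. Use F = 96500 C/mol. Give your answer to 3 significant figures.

E°cell = +1.08 − (−0.13) = +1.21 V; the balanced reaction transfers n = 2 electrons.
Here Q = [Br-(aq)]^2·[Pb2+(aq)] = 3.46×10^−6 (log Q = −5.461), giving E = +1.21 − (0.0591/2)·(−5.461) = +1.3714 V.
Finally ΔG = −nFE = −(2)(96500 C/mol)(+1.3714 V) = −265 kJ/mol.

−265 kJ/mol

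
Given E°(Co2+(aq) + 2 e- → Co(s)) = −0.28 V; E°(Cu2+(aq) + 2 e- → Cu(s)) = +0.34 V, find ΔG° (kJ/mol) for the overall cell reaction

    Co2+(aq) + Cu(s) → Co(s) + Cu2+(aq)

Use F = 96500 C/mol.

+120 kJ/mol

In the reaction as written Co2+(aq) is reduced, so the Co²⁺/Co couple is the cathode and Cu²⁺/Cu is the anode.
E°cell = −0.28 − (+0.34) = −0.62 V; balancing electrons gives n = 2.
ΔG° = −nFE°cell = −(2)(96500)(−0.62) J/mol = +120 kJ/mol.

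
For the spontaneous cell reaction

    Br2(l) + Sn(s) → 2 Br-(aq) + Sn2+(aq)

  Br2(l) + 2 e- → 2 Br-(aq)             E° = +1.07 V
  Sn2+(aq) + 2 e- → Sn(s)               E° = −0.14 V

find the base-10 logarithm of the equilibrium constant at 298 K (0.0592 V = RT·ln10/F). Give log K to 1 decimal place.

The Br₂/Br⁻ couple is reduced (cathode); E°cell = +1.07 − (−0.14) = +1.21 V with n = 2.
At equilibrium E = 0, so log K = nE°cell / 0.0592 = (2)(+1.21) / 0.0592 = 40.9.

log K = 40.9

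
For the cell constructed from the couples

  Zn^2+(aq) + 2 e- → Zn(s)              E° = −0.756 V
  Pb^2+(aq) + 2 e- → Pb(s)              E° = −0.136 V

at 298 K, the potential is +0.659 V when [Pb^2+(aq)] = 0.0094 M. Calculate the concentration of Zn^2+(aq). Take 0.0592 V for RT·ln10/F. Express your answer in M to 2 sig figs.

With Pb²⁺/Pb at the cathode and Zn²⁺/Zn at the anode, E°cell = −0.136 − (−0.756) = +0.620 V (n = 2).
From the Nernst equation, log Q = n(E° − E)/0.0592 = 2·(+0.620 − (+0.659))/0.0592 = −1.318.
For Pb^2+(aq) + Zn(s) → Pb(s) + Zn^2+(aq), the reaction quotient is Q = [Zn^2+(aq)] / [Pb^2+(aq)].
Substituting the known concentrations and solving, log [Zn^2+(aq)] = −3.345 and [Zn^2+(aq)] = 0.00045 M.

0.00045 M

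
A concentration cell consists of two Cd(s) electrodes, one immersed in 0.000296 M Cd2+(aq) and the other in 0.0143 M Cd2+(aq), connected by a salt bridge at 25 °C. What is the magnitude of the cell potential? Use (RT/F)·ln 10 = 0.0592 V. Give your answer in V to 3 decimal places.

0.050 V

For a concentration cell E°cell = 0, since both electrodes use the same couple.
The compartment with the higher Cd2+(aq) concentration (0.0143 M) acts as the cathode; ions are reduced there and produced at the dilute (0.000296 M) anode.
With n = 2, Ecell = −(0.0592/2)·log([dilute]/[conc]) = −(0.0592/2)·log(0.000296/0.0143) = +0.050 V.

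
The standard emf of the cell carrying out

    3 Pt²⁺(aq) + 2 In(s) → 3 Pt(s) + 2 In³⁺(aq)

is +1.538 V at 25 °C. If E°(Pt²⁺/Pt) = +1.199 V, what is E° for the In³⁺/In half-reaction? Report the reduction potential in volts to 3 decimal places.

In the reaction as written the Pt²⁺/Pt couple is reduced (cathode) and In³⁺/In is oxidized (anode), so E°cell = E°(Pt²⁺/Pt) − E°(In³⁺/In).
E°(In³⁺/In) = E°(cathode) − E°cell = +1.199 − (+1.538) = −0.339 V.

−0.339 V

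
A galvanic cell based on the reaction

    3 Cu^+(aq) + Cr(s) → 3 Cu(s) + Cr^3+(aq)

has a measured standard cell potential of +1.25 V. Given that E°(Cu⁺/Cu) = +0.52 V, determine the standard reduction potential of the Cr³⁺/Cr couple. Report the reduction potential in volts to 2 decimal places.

In the reaction as written the Cu⁺/Cu couple is reduced (cathode) and Cr³⁺/Cr is oxidized (anode), so E°cell = E°(Cu⁺/Cu) − E°(Cr³⁺/Cr).
E°(Cr³⁺/Cr) = E°(cathode) − E°cell = +0.52 − (+1.25) = −0.73 V.

−0.73 V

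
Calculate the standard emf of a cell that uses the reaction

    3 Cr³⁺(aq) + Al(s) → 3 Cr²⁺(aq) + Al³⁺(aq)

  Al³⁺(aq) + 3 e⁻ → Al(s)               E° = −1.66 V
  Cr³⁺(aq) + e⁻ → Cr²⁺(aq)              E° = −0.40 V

+1.26 V

Cr³⁺(aq) gains electrons, so the Cr³⁺/Cr²⁺ couple is the cathode; the Al³⁺/Al couple is the anode.
E°cell = E°(cathode) − E°(anode) = −0.40 − (−1.66) = +1.26 V.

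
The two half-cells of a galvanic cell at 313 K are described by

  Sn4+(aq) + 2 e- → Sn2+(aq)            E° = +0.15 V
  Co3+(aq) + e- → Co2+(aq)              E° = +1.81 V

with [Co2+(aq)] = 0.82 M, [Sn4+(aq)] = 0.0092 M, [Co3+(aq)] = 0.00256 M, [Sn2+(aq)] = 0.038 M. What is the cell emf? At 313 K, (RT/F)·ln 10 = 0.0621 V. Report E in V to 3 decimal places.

+1.524 V

Since E°(Co³⁺/Co²⁺) > E°(Sn⁴⁺/Sn²⁺), Co³⁺/Co²⁺ serves as the cathode.
E°cell = E°cat − E°an = +1.81 − (+0.15) = +1.66 V; n = 2.
For the overall reaction 2 Co3+(aq) + Sn2+(aq) → 2 Co2+(aq) + Sn4+(aq), Q = ([Co2+(aq)]^2·[Sn4+(aq)]) / ([Co3+(aq)]^2·[Sn2+(aq)]) = 2.48×10^4, giving log Q = 4.395.
Applying E = E° − (RT ln10/nF)·log Q gives +1.66 − (0.0621/2)(4.395) = +1.524 V.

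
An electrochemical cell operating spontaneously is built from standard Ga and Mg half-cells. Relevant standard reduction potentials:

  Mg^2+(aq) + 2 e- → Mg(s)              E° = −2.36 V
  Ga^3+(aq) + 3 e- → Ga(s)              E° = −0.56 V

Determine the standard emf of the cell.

+1.80 V

Of the two couples in this cell, the one with the more positive reduction potential is reduced at the cathode: here that is Ga³⁺/Ga (−0.56 V); Mg²⁺/Mg (−2.36 V) is the anode.
E°cell = E°(cathode) − E°(anode) = −0.56 − (−2.36) = +1.80 V.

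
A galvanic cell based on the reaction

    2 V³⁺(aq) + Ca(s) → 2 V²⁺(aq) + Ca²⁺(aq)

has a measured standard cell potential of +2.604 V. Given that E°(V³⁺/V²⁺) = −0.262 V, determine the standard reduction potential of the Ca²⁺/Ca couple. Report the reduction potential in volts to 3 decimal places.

In the reaction as written the V³⁺/V²⁺ couple is reduced (cathode) and Ca²⁺/Ca is oxidized (anode), so E°cell = E°(V³⁺/V²⁺) − E°(Ca²⁺/Ca).
E°(Ca²⁺/Ca) = E°(cathode) − E°cell = −0.262 − (+2.604) = −2.866 V.

−2.866 V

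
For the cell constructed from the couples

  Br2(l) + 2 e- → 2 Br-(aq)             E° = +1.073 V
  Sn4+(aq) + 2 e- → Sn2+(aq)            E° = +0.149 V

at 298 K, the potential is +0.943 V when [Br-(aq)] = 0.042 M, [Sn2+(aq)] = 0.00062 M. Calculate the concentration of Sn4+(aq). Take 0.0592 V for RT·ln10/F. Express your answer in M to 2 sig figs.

0.080 M

With Br₂/Br⁻ at the cathode and Sn⁴⁺/Sn²⁺ at the anode, E°cell = +1.073 − (+0.149) = +0.924 V (n = 2).
From the Nernst equation, log Q = n(E° − E)/0.0592 = 2·(+0.924 − (+0.943))/0.0592 = −0.642.
For Br2(l) + Sn2+(aq) → 2 Br-(aq) + Sn4+(aq), the reaction quotient is Q = ([Br-(aq)]^2·[Sn4+(aq)]) / [Sn2+(aq)].
Isolating [Sn4+(aq)] in Q = 10^{−0.642} yields log [Sn4+(aq)] = −1.096, i.e. 0.080 M.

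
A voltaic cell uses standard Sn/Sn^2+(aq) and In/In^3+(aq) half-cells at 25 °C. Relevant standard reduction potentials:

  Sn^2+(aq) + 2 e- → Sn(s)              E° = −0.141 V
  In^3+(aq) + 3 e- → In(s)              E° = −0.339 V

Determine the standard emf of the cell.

Of the two couples in this cell, the one with the more positive reduction potential is reduced at the cathode: here that is Sn²⁺/Sn (−0.141 V); In³⁺/In (−0.339 V) is the anode.
E°cell = E°(cathode) − E°(anode) = −0.141 − (−0.339) = +0.198 V.

+0.198 V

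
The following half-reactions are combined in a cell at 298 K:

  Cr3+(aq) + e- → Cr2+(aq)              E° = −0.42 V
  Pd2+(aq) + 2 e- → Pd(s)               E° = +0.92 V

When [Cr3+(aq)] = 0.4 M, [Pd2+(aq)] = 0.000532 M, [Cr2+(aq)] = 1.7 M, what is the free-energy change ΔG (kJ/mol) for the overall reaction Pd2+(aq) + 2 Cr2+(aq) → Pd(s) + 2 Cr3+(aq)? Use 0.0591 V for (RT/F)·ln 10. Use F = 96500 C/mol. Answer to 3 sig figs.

−247 kJ/mol

E°cell = +0.92 − (−0.42) = +1.34 V; the balanced reaction transfers n = 2 electrons.
Here Q = [Cr3+(aq)]^2 / ([Pd2+(aq)]·[Cr2+(aq)]^2) = 104 (log Q = 2.017), giving E = +1.34 − (0.0591/2)·(2.017) = +1.2804 V.
Then ΔG = −nFE = −2 × 96500 × +1.2804 J/mol = −247 kJ/mol.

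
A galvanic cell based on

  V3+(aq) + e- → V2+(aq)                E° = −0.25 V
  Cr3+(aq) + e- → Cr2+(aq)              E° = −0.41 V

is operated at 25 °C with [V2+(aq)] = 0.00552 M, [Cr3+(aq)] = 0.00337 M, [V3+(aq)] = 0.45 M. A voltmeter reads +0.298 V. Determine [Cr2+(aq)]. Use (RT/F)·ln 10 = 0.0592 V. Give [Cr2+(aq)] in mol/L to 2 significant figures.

The V³⁺/V²⁺ couple has the larger reduction potential, so it is the cathode: E°cell = −0.25 − (−0.41) = +0.16 V and n = 1.
Since E = E° − (0.0592/n)·log Q, log Q = n(E° − E)/0.0592 = −2.331.
For V3+(aq) + Cr2+(aq) → V2+(aq) + Cr3+(aq), the reaction quotient is Q = ([V2+(aq)]·[Cr3+(aq)]) / ([V3+(aq)]·[Cr2+(aq)]).
Substituting the known concentrations and solving, log [Cr2+(aq)] = −2.053 and [Cr2+(aq)] = 0.0089 M.

0.0089 M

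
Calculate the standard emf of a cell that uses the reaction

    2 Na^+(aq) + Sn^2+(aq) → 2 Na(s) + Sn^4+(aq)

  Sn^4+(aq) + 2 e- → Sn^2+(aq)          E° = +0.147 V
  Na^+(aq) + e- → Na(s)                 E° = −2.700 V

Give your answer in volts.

−2.847 V

Na^+(aq) gains electrons, so the Na⁺/Na couple is the cathode; the Sn⁴⁺/Sn²⁺ couple is the anode.
E°cell = E°(cathode) − E°(anode) = −2.700 − (+0.147) = −2.847 V.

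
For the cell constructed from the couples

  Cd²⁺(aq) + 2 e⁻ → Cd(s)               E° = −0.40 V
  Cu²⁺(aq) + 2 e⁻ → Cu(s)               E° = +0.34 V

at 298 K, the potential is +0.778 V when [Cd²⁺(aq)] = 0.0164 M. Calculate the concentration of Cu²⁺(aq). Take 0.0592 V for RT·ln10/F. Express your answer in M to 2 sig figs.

The Cu²⁺/Cu couple has the larger reduction potential, so it is the cathode: E°cell = +0.34 − (−0.40) = +0.74 V and n = 2.
From the Nernst equation, log Q = n(E° − E)/0.0592 = 2·(+0.74 − (+0.778))/0.0592 = −1.284.
The balanced reaction is Cu²⁺(aq) + Cd(s) → Cu(s) + Cd²⁺(aq), so Q = [Cd²⁺(aq)] / [Cu²⁺(aq)].
Solving for the unknown gives log [Cu²⁺(aq)] = −0.501, so [Cu²⁺(aq)] ≈ 0.32 M.

0.32 M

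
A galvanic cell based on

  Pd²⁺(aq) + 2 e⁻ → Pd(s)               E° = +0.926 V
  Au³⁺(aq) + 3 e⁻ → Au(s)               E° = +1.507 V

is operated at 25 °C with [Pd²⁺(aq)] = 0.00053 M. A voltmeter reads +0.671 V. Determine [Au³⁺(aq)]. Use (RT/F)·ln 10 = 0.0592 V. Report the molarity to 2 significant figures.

Au³⁺/Au is the cathode (higher E°); E°cell = +1.507 − (+0.926) = +0.581 V with n = 6.
Rearranging E = E° − (0.0592/n)·log Q gives log Q = 6(+0.581 − (+0.671))/0.0592 = −9.122.
Balancing electrons gives 2 Au³⁺(aq) + 3 Pd(s) → 2 Au(s) + 3 Pd²⁺(aq); thus Q = [Pd²⁺(aq)]^3 / [Au³⁺(aq)]^2.
Isolating [Au³⁺(aq)] in Q = 10^{−9.122} yields log [Au³⁺(aq)] = −0.353, i.e. 0.44 M.

0.44 M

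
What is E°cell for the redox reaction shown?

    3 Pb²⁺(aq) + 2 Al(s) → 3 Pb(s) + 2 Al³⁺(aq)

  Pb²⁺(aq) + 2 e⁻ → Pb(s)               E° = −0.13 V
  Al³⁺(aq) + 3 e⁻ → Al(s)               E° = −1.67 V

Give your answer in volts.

Pb²⁺(aq) gains electrons, so the Pb²⁺/Pb couple is the cathode; the Al³⁺/Al couple is the anode.
E°cell = E°(cathode) − E°(anode) = −0.13 − (−1.67) = +1.54 V.
The positive value indicates the reaction is spontaneous as written.

+1.54 V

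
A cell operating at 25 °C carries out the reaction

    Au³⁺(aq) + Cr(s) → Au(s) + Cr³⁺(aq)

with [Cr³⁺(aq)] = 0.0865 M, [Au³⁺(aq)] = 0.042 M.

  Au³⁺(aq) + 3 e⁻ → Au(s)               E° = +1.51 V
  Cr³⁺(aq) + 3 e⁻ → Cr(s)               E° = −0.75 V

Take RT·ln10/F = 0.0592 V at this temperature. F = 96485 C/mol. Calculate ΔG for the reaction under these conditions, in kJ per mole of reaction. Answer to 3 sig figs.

With Au³⁺/Au reduced at the cathode, E°cell = +1.51 − (−0.75) = +2.26 V and n = 3.
Q = [Cr³⁺(aq)] / [Au³⁺(aq)] = 2.06, so log Q = 0.314 and E = +2.26 − (0.0592/3)(0.314) = +2.2538 V.
ΔG = −nFE = −(3)(96485)(+2.2538) J/mol = −652 kJ/mol.

−652 kJ/mol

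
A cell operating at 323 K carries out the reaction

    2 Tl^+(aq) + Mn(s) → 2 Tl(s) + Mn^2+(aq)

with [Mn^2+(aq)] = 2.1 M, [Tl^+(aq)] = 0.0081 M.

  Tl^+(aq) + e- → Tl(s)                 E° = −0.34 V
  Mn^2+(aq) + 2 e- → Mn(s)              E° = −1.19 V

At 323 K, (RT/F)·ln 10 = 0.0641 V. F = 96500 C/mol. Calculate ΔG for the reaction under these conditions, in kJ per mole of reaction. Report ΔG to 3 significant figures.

−136 kJ/mol

The standard cell potential is −0.34 − (−1.19) = +0.85 V, with n = 2 electrons in the balanced equation.
Here Q = [Mn^2+(aq)] / [Tl^+(aq)]^2 = 3.2×10^4 (log Q = 4.505), giving E = +0.85 − (0.0641/2)·(4.505) = +0.7056 V.
Then ΔG = −nFE = −2 × 96500 × +0.7056 J/mol = −136 kJ/mol.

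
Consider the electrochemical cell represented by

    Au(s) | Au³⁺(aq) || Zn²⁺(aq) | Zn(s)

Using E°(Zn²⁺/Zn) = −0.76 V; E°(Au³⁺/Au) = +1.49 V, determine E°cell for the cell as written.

−2.25 V

By convention the left-hand electrode in cell notation is the anode (oxidation) and the right-hand electrode is the cathode (reduction).
E°cell = E°(right) − E°(left) = −0.76 − (+1.49) = −2.25 V.
The negative sign shows that, as written, the cell would require an external voltage to drive the reaction.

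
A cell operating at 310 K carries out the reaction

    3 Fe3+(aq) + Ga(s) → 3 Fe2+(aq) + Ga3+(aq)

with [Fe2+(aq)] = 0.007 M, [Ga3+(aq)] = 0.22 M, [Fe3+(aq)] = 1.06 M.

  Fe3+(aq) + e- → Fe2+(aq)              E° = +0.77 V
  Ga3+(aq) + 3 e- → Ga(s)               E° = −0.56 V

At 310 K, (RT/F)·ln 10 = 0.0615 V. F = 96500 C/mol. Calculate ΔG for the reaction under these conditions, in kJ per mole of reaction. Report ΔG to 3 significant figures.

−428 kJ/mol

With Fe³⁺/Fe²⁺ reduced at the cathode, E°cell = +0.77 − (−0.56) = +1.33 V and n = 3.
Here Q = ([Fe2+(aq)]^3·[Ga3+(aq)]) / [Fe3+(aq)]^3 = 6.34×10^−8 (log Q = −7.198), giving E = +1.33 − (0.0615/3)·(−7.198) = +1.4776 V.
Then ΔG = −nFE = −3 × 96500 × +1.4776 J/mol = −428 kJ/mol.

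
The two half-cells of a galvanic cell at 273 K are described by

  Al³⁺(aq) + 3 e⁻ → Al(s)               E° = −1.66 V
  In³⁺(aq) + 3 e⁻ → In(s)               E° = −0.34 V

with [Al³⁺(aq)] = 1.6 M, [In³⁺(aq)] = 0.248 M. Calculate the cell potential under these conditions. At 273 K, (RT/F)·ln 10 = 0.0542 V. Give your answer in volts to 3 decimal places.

The In³⁺/In couple has the more positive E°, so it is the cathode; Al³⁺/Al is the anode.
E°cell = −0.34 − (−1.66) = +1.32 V, with n = 3 electrons transferred.
For the overall reaction In³⁺(aq) + Al(s) → In(s) + Al³⁺(aq), Q = [Al³⁺(aq)] / [In³⁺(aq)] = 6.45, giving log Q = 0.810.
Applying E = E° − (RT ln10/nF)·log Q gives +1.32 − (0.0542/3)(0.810) = +1.305 V.

+1.305 V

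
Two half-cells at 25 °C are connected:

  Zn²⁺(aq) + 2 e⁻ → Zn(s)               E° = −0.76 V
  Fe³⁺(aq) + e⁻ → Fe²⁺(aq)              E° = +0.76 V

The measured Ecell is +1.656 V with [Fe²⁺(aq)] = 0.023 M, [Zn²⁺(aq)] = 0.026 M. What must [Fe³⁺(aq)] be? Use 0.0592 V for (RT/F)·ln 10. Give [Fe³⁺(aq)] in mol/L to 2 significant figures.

Fe³⁺/Fe²⁺ is the cathode (higher E°); E°cell = +0.76 − (−0.76) = +1.52 V with n = 2.
From the Nernst equation, log Q = n(E° − E)/0.0592 = 2·(+1.52 − (+1.656))/0.0592 = −4.595.
For 2 Fe³⁺(aq) + Zn(s) → 2 Fe²⁺(aq) + Zn²⁺(aq), the reaction quotient is Q = ([Fe²⁺(aq)]^2·[Zn²⁺(aq)]) / [Fe³⁺(aq)]^2.
Isolating [Fe³⁺(aq)] in Q = 10^{−4.595} yields log [Fe³⁺(aq)] = −0.133, i.e. 0.74 M.

0.74 M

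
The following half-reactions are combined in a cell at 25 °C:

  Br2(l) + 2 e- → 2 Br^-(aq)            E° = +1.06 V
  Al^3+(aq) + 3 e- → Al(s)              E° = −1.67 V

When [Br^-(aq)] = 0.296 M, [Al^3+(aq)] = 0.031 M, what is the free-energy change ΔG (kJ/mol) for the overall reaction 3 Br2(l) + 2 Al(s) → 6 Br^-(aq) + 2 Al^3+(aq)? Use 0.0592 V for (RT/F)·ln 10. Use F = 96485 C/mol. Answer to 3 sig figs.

−1620 kJ/mol

E°cell = +1.06 − (−1.67) = +2.73 V; the balanced reaction transfers n = 6 electrons.
The reaction quotient is [Br^-(aq)]^6·[Al^3+(aq)]^2 = 6.46×10^−7; by Nernst, E = +2.73 − (0.0592/6)(−6.190) = +2.7911 V.
Finally ΔG = −nFE = −(6)(96485 C/mol)(+2.7911 V) = −1620 kJ/mol.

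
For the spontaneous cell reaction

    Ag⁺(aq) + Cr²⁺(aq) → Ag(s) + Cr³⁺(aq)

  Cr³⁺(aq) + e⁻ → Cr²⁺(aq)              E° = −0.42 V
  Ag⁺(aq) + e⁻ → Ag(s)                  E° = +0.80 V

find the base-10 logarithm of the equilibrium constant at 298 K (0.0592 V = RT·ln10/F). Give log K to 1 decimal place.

log K = 20.6

The Ag⁺/Ag couple is reduced (cathode); E°cell = +0.80 − (−0.42) = +1.22 V with n = 1.
At equilibrium E = 0, so log K = nE°cell / 0.0592 = (1)(+1.22) / 0.0592 = 20.6.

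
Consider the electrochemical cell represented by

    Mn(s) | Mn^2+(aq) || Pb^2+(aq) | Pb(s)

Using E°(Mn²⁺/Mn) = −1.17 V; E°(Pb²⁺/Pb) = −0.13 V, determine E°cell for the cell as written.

+1.04 V

By convention the left-hand electrode in cell notation is the anode (oxidation) and the right-hand electrode is the cathode (reduction).
E°cell = E°(right) − E°(left) = −0.13 − (−1.17) = +1.04 V.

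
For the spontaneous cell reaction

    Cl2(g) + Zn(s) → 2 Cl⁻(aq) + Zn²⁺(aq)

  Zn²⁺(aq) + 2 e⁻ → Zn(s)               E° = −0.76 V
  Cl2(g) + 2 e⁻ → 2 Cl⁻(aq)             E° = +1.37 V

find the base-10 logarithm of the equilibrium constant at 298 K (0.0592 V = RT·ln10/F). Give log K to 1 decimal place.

log K = 72.0

The Cl₂/Cl⁻ couple is reduced (cathode); E°cell = +1.37 − (−0.76) = +2.13 V with n = 2.
At equilibrium E = 0, so log K = nE°cell / 0.0592 = (2)(+2.13) / 0.0592 = 72.0.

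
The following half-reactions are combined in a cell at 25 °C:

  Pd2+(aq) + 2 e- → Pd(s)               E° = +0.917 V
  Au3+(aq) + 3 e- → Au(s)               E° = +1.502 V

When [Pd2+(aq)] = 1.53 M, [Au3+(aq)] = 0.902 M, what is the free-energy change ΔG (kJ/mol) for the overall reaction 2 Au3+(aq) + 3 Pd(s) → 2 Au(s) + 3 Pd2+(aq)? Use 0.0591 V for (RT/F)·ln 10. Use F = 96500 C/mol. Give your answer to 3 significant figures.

−335 kJ/mol

With Au³⁺/Au reduced at the cathode, E°cell = +1.502 − (+0.917) = +0.585 V and n = 6.
The reaction quotient is [Pd2+(aq)]^3 / [Au3+(aq)]^2 = 4.4; by Nernst, E = +0.585 − (0.0591/6)(0.644) = +0.5787 V.
ΔG = −nFE = −(6)(96500)(+0.5787) J/mol = −335 kJ/mol.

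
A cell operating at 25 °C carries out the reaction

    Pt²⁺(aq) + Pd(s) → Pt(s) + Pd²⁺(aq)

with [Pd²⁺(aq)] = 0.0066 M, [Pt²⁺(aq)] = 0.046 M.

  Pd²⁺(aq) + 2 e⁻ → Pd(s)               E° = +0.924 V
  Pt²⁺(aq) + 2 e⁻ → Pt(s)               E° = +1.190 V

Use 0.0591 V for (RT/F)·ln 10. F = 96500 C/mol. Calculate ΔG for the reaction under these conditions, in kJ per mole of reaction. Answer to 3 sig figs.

The standard cell potential is +1.190 − (+0.924) = +0.266 V, with n = 2 electrons in the balanced equation.
Q = [Pd²⁺(aq)] / [Pt²⁺(aq)] = 0.143, so log Q = −0.843 and E = +0.266 − (0.0591/2)(−0.843) = +0.2909 V.
Finally ΔG = −nFE = −(2)(96500 C/mol)(+0.2909 V) = −56.1 kJ/mol.

−56.1 kJ/mol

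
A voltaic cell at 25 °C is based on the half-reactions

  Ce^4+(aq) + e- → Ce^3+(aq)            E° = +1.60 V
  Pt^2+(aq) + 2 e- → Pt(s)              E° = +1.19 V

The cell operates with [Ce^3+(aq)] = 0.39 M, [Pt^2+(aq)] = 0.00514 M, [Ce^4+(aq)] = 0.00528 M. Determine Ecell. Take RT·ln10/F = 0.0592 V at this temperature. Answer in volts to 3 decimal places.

+0.367 V

Ce⁴⁺/Ce³⁺ is reduced (cathode, E° = +1.60 V) and Pt²⁺/Pt is oxidized (anode).
E°cell = +1.60 − (+1.19) = +0.41 V, with n = 2 electrons transferred.
Balancing gives 2 Ce^4+(aq) + Pt(s) → 2 Ce^3+(aq) + Pt^2+(aq); hence Q = ([Ce^3+(aq)]^2·[Pt^2+(aq)]) / [Ce^4+(aq)]^2 = 28 (log Q = 1.448).
Applying E = E° − (RT ln10/nF)·log Q gives +0.41 − (0.0592/2)(1.448) = +0.367 V.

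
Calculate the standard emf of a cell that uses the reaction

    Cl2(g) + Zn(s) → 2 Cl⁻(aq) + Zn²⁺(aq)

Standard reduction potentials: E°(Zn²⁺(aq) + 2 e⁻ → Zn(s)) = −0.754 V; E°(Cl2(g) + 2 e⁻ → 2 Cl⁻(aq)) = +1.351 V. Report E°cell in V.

+2.105 V

In the reaction as written, Cl2(g) is reduced (cathode) and Zn²⁺(aq) is produced by oxidation at the anode.
E°cell = E°(cathode) − E°(anode) = +1.351 − (−0.754) = +2.105 V.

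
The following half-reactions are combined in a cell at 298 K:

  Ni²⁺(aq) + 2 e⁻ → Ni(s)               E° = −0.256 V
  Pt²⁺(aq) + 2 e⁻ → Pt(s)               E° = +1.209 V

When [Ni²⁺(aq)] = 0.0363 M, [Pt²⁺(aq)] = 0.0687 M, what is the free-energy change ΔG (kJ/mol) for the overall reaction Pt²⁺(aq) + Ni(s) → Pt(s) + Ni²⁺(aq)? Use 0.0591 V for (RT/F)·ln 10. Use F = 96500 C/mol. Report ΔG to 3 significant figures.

With Pt²⁺/Pt reduced at the cathode, E°cell = +1.209 − (−0.256) = +1.465 V and n = 2.
Here Q = [Ni²⁺(aq)] / [Pt²⁺(aq)] = 0.528 (log Q = −0.277), giving E = +1.465 − (0.0591/2)·(−0.277) = +1.4732 V.
Then ΔG = −nFE = −2 × 96500 × +1.4732 J/mol = −284 kJ/mol.

−284 kJ/mol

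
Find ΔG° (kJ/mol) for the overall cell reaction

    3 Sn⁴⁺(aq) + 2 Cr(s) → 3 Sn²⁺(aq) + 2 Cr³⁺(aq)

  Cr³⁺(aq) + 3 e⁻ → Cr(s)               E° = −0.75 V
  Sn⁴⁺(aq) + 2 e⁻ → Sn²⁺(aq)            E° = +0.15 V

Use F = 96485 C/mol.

In the reaction as written Sn⁴⁺(aq) is reduced, so the Sn⁴⁺/Sn²⁺ couple is the cathode and Cr³⁺/Cr is the anode.
E°cell = +0.15 − (−0.75) = +0.90 V; balancing electrons gives n = 6.
ΔG° = −nFE°cell = −(6)(96485)(+0.90) J/mol = −521 kJ/mol.

−521 kJ/mol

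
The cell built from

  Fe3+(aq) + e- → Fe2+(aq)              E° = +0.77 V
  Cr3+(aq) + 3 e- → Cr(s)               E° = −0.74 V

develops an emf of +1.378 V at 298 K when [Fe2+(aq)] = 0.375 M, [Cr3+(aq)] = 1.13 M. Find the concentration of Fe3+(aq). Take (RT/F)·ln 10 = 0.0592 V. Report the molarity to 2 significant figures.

The Fe³⁺/Fe²⁺ couple has the larger reduction potential, so it is the cathode: E°cell = +0.77 − (−0.74) = +1.51 V and n = 3.
Since E = E° − (0.0592/n)·log Q, log Q = n(E° − E)/0.0592 = 6.689.
For 3 Fe3+(aq) + Cr(s) → 3 Fe2+(aq) + Cr3+(aq), the reaction quotient is Q = ([Fe2+(aq)]^3·[Cr3+(aq)]) / [Fe3+(aq)]^3.
Solving for the unknown gives log [Fe3+(aq)] = −2.638, so [Fe3+(aq)] ≈ 0.0023 M.

0.0023 M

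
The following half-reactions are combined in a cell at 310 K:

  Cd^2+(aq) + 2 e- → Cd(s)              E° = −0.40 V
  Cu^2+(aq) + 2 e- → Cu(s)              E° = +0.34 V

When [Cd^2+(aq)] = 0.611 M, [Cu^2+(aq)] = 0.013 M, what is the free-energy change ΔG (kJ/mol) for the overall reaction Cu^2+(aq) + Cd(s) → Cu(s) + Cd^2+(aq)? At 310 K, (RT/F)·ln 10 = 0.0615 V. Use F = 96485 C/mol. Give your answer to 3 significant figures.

E°cell = +0.34 − (−0.40) = +0.74 V; the balanced reaction transfers n = 2 electrons.
Q = [Cd^2+(aq)] / [Cu^2+(aq)] = 47, so log Q = 1.672 and E = +0.74 − (0.0615/2)(1.672) = +0.6886 V.
ΔG = −nFE = −(2)(96485)(+0.6886) J/mol = −133 kJ/mol.

−133 kJ/mol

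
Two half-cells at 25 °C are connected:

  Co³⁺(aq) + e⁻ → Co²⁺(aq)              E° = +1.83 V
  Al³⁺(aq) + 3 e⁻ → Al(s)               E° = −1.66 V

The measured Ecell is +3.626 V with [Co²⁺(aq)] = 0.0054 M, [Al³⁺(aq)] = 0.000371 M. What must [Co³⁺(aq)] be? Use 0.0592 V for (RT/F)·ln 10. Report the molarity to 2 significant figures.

0.077 M

With Co³⁺/Co²⁺ at the cathode and Al³⁺/Al at the anode, E°cell = +1.83 − (−1.66) = +3.49 V (n = 3).
Since E = E° − (0.0592/n)·log Q, log Q = n(E° − E)/0.0592 = −6.892.
The balanced reaction is 3 Co³⁺(aq) + Al(s) → 3 Co²⁺(aq) + Al³⁺(aq), so Q = ([Co²⁺(aq)]^3·[Al³⁺(aq)]) / [Co³⁺(aq)]^3.
Solving for the unknown gives log [Co³⁺(aq)] = −1.114, so [Co³⁺(aq)] ≈ 0.077 M.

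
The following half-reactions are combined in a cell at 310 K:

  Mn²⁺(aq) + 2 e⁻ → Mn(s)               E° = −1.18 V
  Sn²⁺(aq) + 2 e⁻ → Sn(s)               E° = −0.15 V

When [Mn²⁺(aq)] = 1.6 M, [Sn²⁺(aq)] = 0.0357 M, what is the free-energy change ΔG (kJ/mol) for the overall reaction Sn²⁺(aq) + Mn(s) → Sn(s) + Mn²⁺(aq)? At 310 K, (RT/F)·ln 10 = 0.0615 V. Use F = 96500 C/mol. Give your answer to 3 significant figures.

E°cell = −0.15 − (−1.18) = +1.03 V; the balanced reaction transfers n = 2 electrons.
Q = [Mn²⁺(aq)] / [Sn²⁺(aq)] = 44.8, so log Q = 1.651 and E = +1.03 − (0.0615/2)(1.651) = +0.9792 V.
Finally ΔG = −nFE = −(2)(96500 C/mol)(+0.9792 V) = −189 kJ/mol.

−189 kJ/mol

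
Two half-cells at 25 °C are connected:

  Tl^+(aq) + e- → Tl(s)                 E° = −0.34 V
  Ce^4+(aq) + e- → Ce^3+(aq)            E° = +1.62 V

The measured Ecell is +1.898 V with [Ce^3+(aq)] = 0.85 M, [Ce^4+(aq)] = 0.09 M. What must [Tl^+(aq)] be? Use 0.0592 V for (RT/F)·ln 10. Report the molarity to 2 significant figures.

1.2 M

Ce⁴⁺/Ce³⁺ is the cathode (higher E°); E°cell = +1.62 − (−0.34) = +1.96 V with n = 1.
From the Nernst equation, log Q = n(E° − E)/0.0592 = 1·(+1.96 − (+1.898))/0.0592 = 1.047.
The balanced reaction is Ce^4+(aq) + Tl(s) → Ce^3+(aq) + Tl^+(aq), so Q = ([Ce^3+(aq)]·[Tl^+(aq)]) / [Ce^4+(aq)].
Solving for the unknown gives log [Tl^+(aq)] = 0.072, so [Tl^+(aq)] ≈ 1.2 M.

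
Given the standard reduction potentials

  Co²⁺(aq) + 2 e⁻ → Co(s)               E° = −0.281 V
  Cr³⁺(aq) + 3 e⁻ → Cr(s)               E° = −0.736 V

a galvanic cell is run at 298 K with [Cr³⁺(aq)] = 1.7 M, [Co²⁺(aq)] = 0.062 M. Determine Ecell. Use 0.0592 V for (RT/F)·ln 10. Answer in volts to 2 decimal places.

+0.41 V

The Co²⁺/Co couple has the more positive E°, so it is the cathode; Cr³⁺/Cr is the anode.
E°cell = E°cat − E°an = −0.281 − (−0.736) = +0.455 V; n = 6.
Balancing gives 3 Co²⁺(aq) + 2 Cr(s) → 3 Co(s) + 2 Cr³⁺(aq); hence Q = [Cr³⁺(aq)]^2 / [Co²⁺(aq)]^3 = 1.21×10^4 (log Q = 4.084).
E = E° − (0.0592/n)·log Q = +0.455 − (0.0592/6)(4.084) = +0.41 V.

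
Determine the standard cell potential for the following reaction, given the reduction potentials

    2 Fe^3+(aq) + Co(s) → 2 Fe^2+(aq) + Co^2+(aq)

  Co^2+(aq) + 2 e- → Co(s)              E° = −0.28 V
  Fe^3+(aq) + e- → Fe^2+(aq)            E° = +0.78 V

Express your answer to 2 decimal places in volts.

Fe^3+(aq) gains electrons, so the Fe³⁺/Fe²⁺ couple is the cathode; the Co²⁺/Co couple is the anode.
E°cell = E°(cathode) − E°(anode) = +0.78 − (−0.28) = +1.06 V.

+1.06 V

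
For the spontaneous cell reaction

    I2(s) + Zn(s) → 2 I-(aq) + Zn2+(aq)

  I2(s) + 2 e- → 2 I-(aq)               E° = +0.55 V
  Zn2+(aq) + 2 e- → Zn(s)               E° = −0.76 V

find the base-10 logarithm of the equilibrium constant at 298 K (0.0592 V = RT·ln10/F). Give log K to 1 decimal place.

log K = 44.3

The I₂/I⁻ couple is reduced (cathode); E°cell = +0.55 − (−0.76) = +1.31 V with n = 2.
At equilibrium E = 0, so log K = nE°cell / 0.0592 = (2)(+1.31) / 0.0592 = 44.3.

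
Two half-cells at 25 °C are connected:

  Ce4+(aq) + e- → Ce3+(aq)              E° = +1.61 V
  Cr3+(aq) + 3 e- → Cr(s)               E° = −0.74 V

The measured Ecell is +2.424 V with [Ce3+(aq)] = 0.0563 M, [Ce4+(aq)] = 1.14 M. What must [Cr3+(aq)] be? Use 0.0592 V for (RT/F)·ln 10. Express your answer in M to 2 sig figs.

The Ce⁴⁺/Ce³⁺ couple has the larger reduction potential, so it is the cathode: E°cell = +1.61 − (−0.74) = +2.35 V and n = 3.
Rearranging E = E° − (0.0592/n)·log Q gives log Q = 3(+2.35 − (+2.424))/0.0592 = −3.750.
The balanced reaction is 3 Ce4+(aq) + Cr(s) → 3 Ce3+(aq) + Cr3+(aq), so Q = ([Ce3+(aq)]^3·[Cr3+(aq)]) / [Ce4+(aq)]^3.
Solving for the unknown gives log [Cr3+(aq)] = 0.169, so [Cr3+(aq)] ≈ 1.5 M.

1.5 M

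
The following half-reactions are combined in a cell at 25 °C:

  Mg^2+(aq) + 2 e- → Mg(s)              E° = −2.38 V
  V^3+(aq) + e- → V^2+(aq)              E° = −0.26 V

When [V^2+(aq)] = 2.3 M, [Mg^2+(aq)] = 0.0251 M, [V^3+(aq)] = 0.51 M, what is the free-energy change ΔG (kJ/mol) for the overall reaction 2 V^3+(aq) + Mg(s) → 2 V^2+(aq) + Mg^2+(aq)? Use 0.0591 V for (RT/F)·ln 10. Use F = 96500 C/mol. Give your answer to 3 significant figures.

−411 kJ/mol

The standard cell potential is −0.26 − (−2.38) = +2.12 V, with n = 2 electrons in the balanced equation.
Q = ([V^2+(aq)]^2·[Mg^2+(aq)]) / [V^3+(aq)]^2 = 0.51, so log Q = −0.292 and E = +2.12 − (0.0591/2)(−0.292) = +2.1286 V.
ΔG = −nFE = −(2)(96500)(+2.1286) J/mol = −411 kJ/mol.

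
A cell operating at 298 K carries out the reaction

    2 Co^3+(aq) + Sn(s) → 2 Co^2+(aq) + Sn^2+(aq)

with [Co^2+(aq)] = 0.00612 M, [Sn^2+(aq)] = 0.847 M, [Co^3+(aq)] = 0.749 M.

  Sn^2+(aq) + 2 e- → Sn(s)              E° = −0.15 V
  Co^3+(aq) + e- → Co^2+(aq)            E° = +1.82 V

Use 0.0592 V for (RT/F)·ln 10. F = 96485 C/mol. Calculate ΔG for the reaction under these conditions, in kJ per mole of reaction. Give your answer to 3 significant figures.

−404 kJ/mol

E°cell = +1.82 − (−0.15) = +1.97 V; the balanced reaction transfers n = 2 electrons.
Here Q = ([Co^2+(aq)]^2·[Sn^2+(aq)]) / [Co^3+(aq)]^2 = 5.65×10^−5 (log Q = −4.248), giving E = +1.97 − (0.0592/2)·(−4.248) = +2.0957 V.
Finally ΔG = −nFE = −(2)(96485 C/mol)(+2.0957 V) = −404 kJ/mol.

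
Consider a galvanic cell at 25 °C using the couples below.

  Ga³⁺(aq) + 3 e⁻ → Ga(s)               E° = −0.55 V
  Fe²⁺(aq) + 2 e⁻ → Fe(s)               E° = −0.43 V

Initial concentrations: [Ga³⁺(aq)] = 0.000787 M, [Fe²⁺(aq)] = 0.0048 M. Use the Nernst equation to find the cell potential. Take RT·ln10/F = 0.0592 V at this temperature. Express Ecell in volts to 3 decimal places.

+0.113 V

The Fe²⁺/Fe couple has the more positive E°, so it is the cathode; Ga³⁺/Ga is the anode.
E°cell = E°cat − E°an = −0.43 − (−0.55) = +0.12 V; n = 6.
Balancing gives 3 Fe²⁺(aq) + 2 Ga(s) → 3 Fe(s) + 2 Ga³⁺(aq); hence Q = [Ga³⁺(aq)]^2 / [Fe²⁺(aq)]^3 = 5.6 (log Q = 0.748).
E = E° − (0.0592/n)·log Q = +0.12 − (0.0592/6)(0.748) = +0.113 V.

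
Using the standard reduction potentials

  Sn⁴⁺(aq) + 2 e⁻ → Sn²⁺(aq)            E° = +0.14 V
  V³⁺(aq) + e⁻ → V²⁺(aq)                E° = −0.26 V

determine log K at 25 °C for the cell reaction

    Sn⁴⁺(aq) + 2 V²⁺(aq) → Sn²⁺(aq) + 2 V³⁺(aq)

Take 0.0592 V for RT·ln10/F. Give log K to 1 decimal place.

log K = 13.5

The Sn⁴⁺/Sn²⁺ couple is reduced (cathode); E°cell = +0.14 − (−0.26) = +0.40 V with n = 2.
At equilibrium E = 0, so log K = nE°cell / 0.0592 = (2)(+0.40) / 0.0592 = 13.5.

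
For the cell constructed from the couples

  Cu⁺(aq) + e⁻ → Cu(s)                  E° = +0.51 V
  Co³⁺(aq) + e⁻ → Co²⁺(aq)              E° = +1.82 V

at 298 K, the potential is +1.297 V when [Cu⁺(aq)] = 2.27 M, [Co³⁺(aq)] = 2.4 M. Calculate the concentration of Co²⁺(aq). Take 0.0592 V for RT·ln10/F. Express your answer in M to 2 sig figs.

1.8 M

The Co³⁺/Co²⁺ couple has the larger reduction potential, so it is the cathode: E°cell = +1.82 − (+0.51) = +1.31 V and n = 1.
Since E = E° − (0.0592/n)·log Q, log Q = n(E° − E)/0.0592 = 0.220.
Balancing electrons gives Co³⁺(aq) + Cu(s) → Co²⁺(aq) + Cu⁺(aq); thus Q = ([Co²⁺(aq)]·[Cu⁺(aq)]) / [Co³⁺(aq)].
Solving for the unknown gives log [Co²⁺(aq)] = 0.244, so [Co²⁺(aq)] ≈ 1.8 M.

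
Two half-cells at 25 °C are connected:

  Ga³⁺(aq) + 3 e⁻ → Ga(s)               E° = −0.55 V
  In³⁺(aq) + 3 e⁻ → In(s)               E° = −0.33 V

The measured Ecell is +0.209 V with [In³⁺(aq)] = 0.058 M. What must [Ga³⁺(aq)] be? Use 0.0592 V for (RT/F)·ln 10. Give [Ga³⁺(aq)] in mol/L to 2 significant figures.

With In³⁺/In at the cathode and Ga³⁺/Ga at the anode, E°cell = −0.33 − (−0.55) = +0.22 V (n = 3).
Rearranging E = E° − (0.0592/n)·log Q gives log Q = 3(+0.22 − (+0.209))/0.0592 = 0.557.
Balancing electrons gives In³⁺(aq) + Ga(s) → In(s) + Ga³⁺(aq); thus Q = [Ga³⁺(aq)] / [In³⁺(aq)].
Solving for the unknown gives log [Ga³⁺(aq)] = −0.680, so [Ga³⁺(aq)] ≈ 0.21 M.

0.21 M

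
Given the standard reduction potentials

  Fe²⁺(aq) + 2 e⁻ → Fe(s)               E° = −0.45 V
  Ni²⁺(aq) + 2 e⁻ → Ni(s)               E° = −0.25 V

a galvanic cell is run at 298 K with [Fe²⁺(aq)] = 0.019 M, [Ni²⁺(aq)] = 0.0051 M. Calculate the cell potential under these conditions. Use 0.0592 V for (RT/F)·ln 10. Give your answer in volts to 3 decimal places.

+0.183 V

Ni²⁺/Ni is reduced (cathode, E° = −0.25 V) and Fe²⁺/Fe is oxidized (anode).
E°cell = −0.25 − (−0.45) = +0.20 V, with n = 2 electrons transferred.
The balanced reaction is Ni²⁺(aq) + Fe(s) → Ni(s) + Fe²⁺(aq), so Q = [Fe²⁺(aq)] / [Ni²⁺(aq)] = 3.73 and log Q = 0.571.
By the Nernst equation, E = +0.20 − (0.0592/2)·(0.571) = +0.183 V.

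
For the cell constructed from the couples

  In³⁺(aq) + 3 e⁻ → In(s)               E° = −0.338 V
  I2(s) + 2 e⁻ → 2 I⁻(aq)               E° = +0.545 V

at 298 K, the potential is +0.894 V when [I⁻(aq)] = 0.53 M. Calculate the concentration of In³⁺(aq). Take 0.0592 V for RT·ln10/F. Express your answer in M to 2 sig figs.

1.9 M

The I₂/I⁻ couple has the larger reduction potential, so it is the cathode: E°cell = +0.545 − (−0.338) = +0.883 V and n = 6.
From the Nernst equation, log Q = n(E° − E)/0.0592 = 6·(+0.883 − (+0.894))/0.0592 = −1.115.
The balanced reaction is 3 I2(s) + 2 In(s) → 6 I⁻(aq) + 2 In³⁺(aq), so Q = [I⁻(aq)]^6·[In³⁺(aq)]^2.
Solving for the unknown gives log [In³⁺(aq)] = 0.270, so [In³⁺(aq)] ≈ 1.9 M.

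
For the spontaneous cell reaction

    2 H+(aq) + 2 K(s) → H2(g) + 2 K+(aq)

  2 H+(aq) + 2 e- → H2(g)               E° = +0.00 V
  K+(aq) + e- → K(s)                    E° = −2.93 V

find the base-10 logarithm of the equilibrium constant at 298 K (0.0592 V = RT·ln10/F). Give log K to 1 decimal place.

The 2H⁺/H₂ couple is reduced (cathode); E°cell = +0.00 − (−2.93) = +2.93 V with n = 2.
At equilibrium E = 0, so log K = nE°cell / 0.0592 = (2)(+2.93) / 0.0592 = 99.0.

log K = 99.0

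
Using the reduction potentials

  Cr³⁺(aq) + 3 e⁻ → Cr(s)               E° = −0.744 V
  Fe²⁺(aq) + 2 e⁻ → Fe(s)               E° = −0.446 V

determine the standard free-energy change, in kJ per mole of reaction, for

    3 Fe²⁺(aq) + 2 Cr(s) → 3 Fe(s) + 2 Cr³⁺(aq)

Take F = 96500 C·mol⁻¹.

In the reaction as written Fe²⁺(aq) is reduced, so the Fe²⁺/Fe couple is the cathode and Cr³⁺/Cr is the anode.
E°cell = −0.446 − (−0.744) = +0.298 V; balancing electrons gives n = 6.
ΔG° = −nFE°cell = −(6)(96500)(+0.298) J/mol = −173 kJ/mol.

−173 kJ/mol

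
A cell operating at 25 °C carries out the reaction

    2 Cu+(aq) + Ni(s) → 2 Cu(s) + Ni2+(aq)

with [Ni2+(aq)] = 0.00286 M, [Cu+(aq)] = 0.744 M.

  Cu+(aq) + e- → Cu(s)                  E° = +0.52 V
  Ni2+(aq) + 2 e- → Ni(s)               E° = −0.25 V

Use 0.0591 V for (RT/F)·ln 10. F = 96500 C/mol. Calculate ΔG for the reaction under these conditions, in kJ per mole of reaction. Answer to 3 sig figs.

With Cu⁺/Cu reduced at the cathode, E°cell = +0.52 − (−0.25) = +0.77 V and n = 2.
The reaction quotient is [Ni2+(aq)] / [Cu+(aq)]^2 = 0.00517; by Nernst, E = +0.77 − (0.0591/2)(−2.287) = +0.8376 V.
Finally ΔG = −nFE = −(2)(96500 C/mol)(+0.8376 V) = −162 kJ/mol.

−162 kJ/mol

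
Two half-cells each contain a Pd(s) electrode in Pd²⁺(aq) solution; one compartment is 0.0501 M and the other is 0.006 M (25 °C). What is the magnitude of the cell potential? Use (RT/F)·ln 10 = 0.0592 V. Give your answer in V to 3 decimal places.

0.027 V

For a concentration cell E°cell = 0, since both electrodes use the same couple.
The compartment with the higher Pd²⁺(aq) concentration (0.0501 M) acts as the cathode; ions are reduced there and produced at the dilute (0.006 M) anode.
With n = 2, Ecell = −(0.0592/2)·log([dilute]/[conc]) = −(0.0592/2)·log(0.006/0.0501) = +0.027 V.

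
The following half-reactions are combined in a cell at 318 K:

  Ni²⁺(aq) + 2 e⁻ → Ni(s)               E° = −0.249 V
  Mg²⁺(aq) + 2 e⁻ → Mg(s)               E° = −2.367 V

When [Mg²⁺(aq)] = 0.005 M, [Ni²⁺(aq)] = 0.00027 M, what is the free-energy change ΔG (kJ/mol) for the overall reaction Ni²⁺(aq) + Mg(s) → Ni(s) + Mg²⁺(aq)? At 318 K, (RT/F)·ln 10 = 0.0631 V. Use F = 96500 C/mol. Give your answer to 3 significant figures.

The standard cell potential is −0.249 − (−2.367) = +2.118 V, with n = 2 electrons in the balanced equation.
The reaction quotient is [Mg²⁺(aq)] / [Ni²⁺(aq)] = 18.5; by Nernst, E = +2.118 − (0.0631/2)(1.268) = +2.0780 V.
Then ΔG = −nFE = −2 × 96500 × +2.0780 J/mol = −401 kJ/mol.

−401 kJ/mol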